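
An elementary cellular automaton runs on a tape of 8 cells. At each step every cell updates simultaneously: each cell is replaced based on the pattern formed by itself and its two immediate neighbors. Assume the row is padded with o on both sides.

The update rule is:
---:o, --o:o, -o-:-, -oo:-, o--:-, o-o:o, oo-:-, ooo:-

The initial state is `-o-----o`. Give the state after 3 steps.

o--oooo-
--o----o
-o--ooo-

-o--ooo-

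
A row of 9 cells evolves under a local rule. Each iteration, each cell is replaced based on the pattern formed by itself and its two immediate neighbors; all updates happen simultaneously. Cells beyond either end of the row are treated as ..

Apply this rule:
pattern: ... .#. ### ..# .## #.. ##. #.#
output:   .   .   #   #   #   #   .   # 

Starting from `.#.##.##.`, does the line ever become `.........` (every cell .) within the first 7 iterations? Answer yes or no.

no

#.##.##.#
.##.##.#.
##.##.#.#
#.##.#.#.
.##.#.#.#
##.#.#.#.
#.#.#.#.#
iteration 7 is #.#.#.#.#, still not uniform .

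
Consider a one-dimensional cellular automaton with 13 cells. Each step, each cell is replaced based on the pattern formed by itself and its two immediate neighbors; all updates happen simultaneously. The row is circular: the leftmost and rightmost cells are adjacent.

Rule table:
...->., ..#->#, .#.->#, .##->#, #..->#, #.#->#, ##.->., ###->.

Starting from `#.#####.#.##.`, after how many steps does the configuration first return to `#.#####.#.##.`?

3

###....####.#
...#..##...##
#.#####.#.##.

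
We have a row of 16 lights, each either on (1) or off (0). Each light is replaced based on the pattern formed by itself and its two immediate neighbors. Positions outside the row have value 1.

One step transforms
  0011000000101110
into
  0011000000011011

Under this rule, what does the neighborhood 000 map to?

At position 5 the neighborhood is 000; the next row has 0 there.

0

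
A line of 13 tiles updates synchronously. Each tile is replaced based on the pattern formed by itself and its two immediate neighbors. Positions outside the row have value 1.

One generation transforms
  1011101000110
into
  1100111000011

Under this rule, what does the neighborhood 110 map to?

At position 0 the neighborhood is 110; the next row has 1 there.

1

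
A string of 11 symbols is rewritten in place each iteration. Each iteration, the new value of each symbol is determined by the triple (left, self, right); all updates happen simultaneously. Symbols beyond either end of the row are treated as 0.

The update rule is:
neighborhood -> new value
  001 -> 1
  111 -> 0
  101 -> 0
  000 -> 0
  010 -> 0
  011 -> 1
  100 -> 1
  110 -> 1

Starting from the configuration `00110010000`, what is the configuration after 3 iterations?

01111101000
11000100100
11101011010

11101011010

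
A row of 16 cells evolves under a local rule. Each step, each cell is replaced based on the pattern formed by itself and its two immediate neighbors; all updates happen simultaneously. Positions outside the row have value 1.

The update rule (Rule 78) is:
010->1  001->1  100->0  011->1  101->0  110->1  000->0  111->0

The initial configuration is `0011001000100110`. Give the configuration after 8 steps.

0111011001101110
0101011011101010
0101011010101010
0101011010101010  (fixed point — unchanged through step 8)

0101011010101010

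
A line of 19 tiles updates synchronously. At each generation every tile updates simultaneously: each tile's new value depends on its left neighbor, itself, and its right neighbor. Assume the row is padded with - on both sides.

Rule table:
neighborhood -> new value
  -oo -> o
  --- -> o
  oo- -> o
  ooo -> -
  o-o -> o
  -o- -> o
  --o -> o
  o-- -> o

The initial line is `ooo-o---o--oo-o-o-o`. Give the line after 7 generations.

generation 1: o-ooooooooooooooooo
generation 2: ooo---------------o
generation 3: o-ooooooooooooooooo  (repeats generation 1; period 2)
generation 7: o-ooooooooooooooooo

o-ooooooooooooooooo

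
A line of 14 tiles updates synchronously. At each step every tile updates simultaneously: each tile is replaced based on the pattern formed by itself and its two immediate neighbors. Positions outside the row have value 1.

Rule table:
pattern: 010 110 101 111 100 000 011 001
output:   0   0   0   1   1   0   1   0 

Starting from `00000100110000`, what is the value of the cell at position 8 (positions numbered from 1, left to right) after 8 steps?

1

10000010101000
01000000000100
00100000000010
10010000000000
01001000000000
00100100000000
10010010000000
01001001000000
position 8 holds 1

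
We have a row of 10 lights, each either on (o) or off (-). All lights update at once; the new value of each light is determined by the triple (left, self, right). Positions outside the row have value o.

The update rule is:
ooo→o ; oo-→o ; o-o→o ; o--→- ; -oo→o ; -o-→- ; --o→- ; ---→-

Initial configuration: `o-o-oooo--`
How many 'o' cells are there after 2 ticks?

oo-ooooo--
oooooooo--
count of o: 8

8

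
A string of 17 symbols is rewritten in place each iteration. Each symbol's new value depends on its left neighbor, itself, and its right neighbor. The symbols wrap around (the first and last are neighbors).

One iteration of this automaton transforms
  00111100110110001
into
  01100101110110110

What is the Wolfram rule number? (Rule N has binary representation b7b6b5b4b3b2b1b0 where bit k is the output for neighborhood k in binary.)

position 3: 111 → 0  (bit 7 = 0)
position 5: 110 → 1  (bit 6 = 1)
position 10: 101 → 0  (bit 5 = 0)
position 0: 100 → 0  (bit 4 = 0)
position 2: 011 → 1  (bit 3 = 1)
position 16: 010 → 0  (bit 2 = 0)
position 1: 001 → 1  (bit 1 = 1)
position 14: 000 → 1  (bit 0 = 1)
bits b7..b0 = 01001011 = 75

75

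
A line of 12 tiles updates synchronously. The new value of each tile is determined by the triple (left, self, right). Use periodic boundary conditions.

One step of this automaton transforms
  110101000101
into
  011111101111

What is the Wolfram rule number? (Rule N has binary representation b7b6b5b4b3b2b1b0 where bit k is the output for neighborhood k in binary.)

position 0: 111 → 0  (bit 7 = 0)
position 1: 110 → 1  (bit 6 = 1)
position 2: 101 → 1  (bit 5 = 1)
position 6: 100 → 1  (bit 4 = 1)
position 11: 011 → 1  (bit 3 = 1)
position 3: 010 → 1  (bit 2 = 1)
position 8: 001 → 1  (bit 1 = 1)
position 7: 000 → 0  (bit 0 = 0)
bits b7..b0 = 01111110 = 126

126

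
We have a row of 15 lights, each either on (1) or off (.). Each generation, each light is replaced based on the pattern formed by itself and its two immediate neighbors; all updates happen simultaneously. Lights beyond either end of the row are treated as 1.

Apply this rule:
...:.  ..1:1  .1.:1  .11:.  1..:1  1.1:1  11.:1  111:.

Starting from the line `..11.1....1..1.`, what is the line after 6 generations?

11.1111..111111
.11...111......
1.11.1..11....1
11.11111.11..1.
.11....11.11111
1.11..1.11.....

1.11..1.11.....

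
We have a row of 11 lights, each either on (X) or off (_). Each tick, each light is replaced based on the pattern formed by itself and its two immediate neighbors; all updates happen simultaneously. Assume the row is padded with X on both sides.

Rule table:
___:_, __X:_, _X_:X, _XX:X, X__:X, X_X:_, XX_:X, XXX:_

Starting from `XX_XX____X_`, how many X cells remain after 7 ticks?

5

tick 1: _X_XXX___X_
tick 2: _X_X_XX__X_
tick 3: _X_X_XXX_X_
tick 4: _X_X_X_X_X_
tick 5: _X_X_X_X_X_  (fixed point — unchanged through tick 7)
count of X: 5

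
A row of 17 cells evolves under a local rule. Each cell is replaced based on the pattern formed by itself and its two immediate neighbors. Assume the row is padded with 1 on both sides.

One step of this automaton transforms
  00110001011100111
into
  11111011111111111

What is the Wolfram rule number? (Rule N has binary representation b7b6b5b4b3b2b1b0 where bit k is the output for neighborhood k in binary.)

position 10: 111 → 1  (bit 7 = 1)
position 3: 110 → 1  (bit 6 = 1)
position 8: 101 → 1  (bit 5 = 1)
position 0: 100 → 1  (bit 4 = 1)
position 2: 011 → 1  (bit 3 = 1)
position 7: 010 → 1  (bit 2 = 1)
position 1: 001 → 1  (bit 1 = 1)
position 5: 000 → 0  (bit 0 = 0)
bits b7..b0 = 11111110 = 254

254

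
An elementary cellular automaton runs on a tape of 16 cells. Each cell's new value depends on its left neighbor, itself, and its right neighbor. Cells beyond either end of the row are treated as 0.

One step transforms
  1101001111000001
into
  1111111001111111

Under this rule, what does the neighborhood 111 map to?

At position 7 the neighborhood is 111; the next row has 0 there.

0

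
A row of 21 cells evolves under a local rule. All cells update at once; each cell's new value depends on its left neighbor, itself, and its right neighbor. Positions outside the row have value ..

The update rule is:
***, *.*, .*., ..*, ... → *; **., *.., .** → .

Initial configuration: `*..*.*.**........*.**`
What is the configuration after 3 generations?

..*.*..*..*.*****..**

*.*****...*********..
**.***..**.*******..*
..*.*..*..*.*****..**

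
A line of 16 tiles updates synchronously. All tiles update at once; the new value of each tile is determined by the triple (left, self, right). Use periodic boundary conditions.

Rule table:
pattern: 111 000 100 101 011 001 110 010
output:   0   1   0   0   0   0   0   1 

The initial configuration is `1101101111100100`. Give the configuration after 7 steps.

0000000000000100

0000000000000100
1111111111110101
0000000000000100  (repeats step 1; period 2)
step 7: 0000000000000100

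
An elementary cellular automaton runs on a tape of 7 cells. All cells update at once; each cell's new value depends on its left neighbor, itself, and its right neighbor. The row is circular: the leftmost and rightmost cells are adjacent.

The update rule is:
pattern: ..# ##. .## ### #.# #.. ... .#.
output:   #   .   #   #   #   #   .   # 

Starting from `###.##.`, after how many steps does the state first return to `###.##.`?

##.##.#
#.##.##
.##.###
##.###.
#.###.#
.###.##
###.##.

7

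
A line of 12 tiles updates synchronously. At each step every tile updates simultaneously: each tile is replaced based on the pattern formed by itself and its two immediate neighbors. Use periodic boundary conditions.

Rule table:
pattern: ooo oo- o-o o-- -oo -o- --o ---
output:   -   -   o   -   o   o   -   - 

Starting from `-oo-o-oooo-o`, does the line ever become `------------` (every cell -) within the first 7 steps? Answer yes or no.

no

oo-oooo---oo
--oo------o-
--o-------o-
--o-------o-  (fixed point — unchanged through step 7)
step 7 is --o-------o-, still not uniform -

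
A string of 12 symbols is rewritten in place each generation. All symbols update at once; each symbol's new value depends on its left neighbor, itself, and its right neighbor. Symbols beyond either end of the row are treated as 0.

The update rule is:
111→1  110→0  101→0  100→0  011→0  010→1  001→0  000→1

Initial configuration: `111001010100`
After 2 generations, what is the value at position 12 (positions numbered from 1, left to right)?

1

010001010101
010101010101
position 12 holds 1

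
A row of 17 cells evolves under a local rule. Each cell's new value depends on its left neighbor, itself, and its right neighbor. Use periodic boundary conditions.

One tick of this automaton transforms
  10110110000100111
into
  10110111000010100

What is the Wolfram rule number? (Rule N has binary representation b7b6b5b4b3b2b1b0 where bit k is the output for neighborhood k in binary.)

88

position 15: 111 → 0  (bit 7 = 0)
position 0: 110 → 1  (bit 6 = 1)
position 1: 101 → 0  (bit 5 = 0)
position 7: 100 → 1  (bit 4 = 1)
position 2: 011 → 1  (bit 3 = 1)
position 11: 010 → 0  (bit 2 = 0)
position 10: 001 → 0  (bit 1 = 0)
position 8: 000 → 0  (bit 0 = 0)
bits b7..b0 = 01011000 = 88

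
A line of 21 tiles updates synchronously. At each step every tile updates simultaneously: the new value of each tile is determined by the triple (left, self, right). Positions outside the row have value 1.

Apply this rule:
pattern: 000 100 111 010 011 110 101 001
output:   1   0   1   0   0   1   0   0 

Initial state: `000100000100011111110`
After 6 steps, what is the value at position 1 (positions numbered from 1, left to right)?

010001110001001111110
000100110100000111110
010000010001110011110
000111000100110001110
010011010000010100110
000001000111000000010
position 1 holds 0

0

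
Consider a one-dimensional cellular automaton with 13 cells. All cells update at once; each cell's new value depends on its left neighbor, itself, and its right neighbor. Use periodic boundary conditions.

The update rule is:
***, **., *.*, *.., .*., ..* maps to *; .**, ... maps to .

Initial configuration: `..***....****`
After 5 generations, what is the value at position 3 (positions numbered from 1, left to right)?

**.***..*.***
***.******.**
****.******.*
*****.******.
.*****.******
position 3 holds *

*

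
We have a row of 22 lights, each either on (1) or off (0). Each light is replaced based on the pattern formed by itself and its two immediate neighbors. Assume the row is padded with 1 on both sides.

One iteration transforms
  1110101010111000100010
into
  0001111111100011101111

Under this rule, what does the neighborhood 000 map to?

At position 14 the neighborhood is 000; the next row has 1 there.

1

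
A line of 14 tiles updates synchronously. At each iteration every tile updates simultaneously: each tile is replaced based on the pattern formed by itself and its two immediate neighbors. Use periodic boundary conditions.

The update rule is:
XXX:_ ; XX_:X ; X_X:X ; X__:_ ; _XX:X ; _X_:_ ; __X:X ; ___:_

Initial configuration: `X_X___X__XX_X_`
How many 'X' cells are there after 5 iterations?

8

iteration 1: _X___X__XXXX_X
iteration 2: X___X__XX__XX_
iteration 3: ___X__XXX_XXXX
iteration 4: __X__XX_XXX__X
iteration 5: _X__XXXXX_X_X_
count of X: 8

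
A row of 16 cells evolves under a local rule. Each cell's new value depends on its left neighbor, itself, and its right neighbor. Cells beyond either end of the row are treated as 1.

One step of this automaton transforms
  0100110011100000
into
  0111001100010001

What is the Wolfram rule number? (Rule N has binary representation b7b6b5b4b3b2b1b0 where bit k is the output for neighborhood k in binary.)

22

position 9: 111 → 0  (bit 7 = 0)
position 5: 110 → 0  (bit 6 = 0)
position 0: 101 → 0  (bit 5 = 0)
position 2: 100 → 1  (bit 4 = 1)
position 4: 011 → 0  (bit 3 = 0)
position 1: 010 → 1  (bit 2 = 1)
position 3: 001 → 1  (bit 1 = 1)
position 12: 000 → 0  (bit 0 = 0)
bits b7..b0 = 00010110 = 22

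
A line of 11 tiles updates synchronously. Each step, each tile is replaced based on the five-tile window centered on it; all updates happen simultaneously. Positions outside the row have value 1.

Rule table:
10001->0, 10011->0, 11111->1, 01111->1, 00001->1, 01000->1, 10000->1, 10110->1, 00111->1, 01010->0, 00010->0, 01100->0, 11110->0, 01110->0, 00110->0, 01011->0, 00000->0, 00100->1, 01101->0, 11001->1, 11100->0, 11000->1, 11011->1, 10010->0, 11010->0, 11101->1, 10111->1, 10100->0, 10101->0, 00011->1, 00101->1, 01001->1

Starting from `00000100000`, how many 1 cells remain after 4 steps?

8

step 1: 11010111011
step 2: 01000101111
step 3: 00100101111
step 4: 10110101111
count of 1: 8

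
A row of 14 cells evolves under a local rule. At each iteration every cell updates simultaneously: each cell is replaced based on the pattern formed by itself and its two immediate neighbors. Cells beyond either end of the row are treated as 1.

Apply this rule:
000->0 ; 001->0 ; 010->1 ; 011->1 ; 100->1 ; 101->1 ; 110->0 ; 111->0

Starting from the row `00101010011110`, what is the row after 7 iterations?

11001101100111

10111111010001
01100000111001
11010000100101
00111000110111
10100100101100
01110110111010
11001101100111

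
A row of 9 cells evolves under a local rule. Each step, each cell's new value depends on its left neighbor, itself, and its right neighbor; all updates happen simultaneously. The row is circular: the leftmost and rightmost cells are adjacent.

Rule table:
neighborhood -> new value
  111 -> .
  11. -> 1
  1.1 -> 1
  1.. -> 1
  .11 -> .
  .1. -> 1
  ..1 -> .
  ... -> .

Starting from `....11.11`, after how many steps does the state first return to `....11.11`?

step 1: 1....11.1
step 2: 11....11.
step 3: .11....11
step 4: 1.11....1
step 5: 11.11....
step 6: .11.11...
step 7: ..11.11..
step 8: ...11.11.
step 9: ....11.11

9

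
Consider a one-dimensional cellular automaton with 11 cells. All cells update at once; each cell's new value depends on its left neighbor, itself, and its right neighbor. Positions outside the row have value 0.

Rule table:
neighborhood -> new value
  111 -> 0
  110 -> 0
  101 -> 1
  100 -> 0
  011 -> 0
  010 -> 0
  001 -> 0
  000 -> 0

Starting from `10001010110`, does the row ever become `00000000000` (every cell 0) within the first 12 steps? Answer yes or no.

yes

00000101000
00000010000
00000000000
all cells are 0 at step 3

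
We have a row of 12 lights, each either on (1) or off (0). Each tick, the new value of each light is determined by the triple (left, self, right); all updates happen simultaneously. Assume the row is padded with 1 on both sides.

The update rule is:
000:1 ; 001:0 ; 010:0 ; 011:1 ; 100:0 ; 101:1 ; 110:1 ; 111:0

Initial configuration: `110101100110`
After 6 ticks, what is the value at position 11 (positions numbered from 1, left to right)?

011011100111
111110100100
000011000000
011011011110
111111110011
000000010010
position 11 holds 1

1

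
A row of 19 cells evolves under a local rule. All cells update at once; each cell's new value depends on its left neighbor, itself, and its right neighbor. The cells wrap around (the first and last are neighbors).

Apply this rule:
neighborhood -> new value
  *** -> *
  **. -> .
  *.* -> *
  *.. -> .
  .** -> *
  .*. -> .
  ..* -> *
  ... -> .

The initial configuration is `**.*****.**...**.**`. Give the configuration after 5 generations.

***.**...**.****.**

*.*****.**...**.***
.*****.**...**.****
*****.**...**.****.
****.**...**.****.*
***.**...**.****.**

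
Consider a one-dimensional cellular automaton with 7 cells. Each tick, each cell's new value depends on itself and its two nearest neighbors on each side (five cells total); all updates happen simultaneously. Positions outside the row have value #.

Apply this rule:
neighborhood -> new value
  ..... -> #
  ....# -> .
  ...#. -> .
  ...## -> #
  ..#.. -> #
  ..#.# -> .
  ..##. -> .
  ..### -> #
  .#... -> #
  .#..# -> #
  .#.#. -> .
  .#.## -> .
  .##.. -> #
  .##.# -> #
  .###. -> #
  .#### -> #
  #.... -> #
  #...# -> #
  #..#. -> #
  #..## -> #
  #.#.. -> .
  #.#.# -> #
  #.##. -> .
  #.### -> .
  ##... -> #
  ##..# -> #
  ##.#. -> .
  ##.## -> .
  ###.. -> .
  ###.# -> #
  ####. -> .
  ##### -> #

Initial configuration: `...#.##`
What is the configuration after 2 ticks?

##....#
..##.##

..##.##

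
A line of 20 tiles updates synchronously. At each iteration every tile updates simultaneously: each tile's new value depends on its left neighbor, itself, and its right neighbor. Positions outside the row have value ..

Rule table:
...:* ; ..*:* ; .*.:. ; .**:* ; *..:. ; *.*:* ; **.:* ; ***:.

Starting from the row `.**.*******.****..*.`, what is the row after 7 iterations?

iteration 1: *****.....***..*.*..
iteration 2: *...*.*****.*.*.*..*
iteration 3: ..**.**...**.*.*..*.
iteration 4: *******.*****.*..*..
iteration 5: *.....***...**..*..*
iteration 6: ..*****.*.****.*..*.
iteration 7: ***...**.**..**..*..

***...**.**..**..*..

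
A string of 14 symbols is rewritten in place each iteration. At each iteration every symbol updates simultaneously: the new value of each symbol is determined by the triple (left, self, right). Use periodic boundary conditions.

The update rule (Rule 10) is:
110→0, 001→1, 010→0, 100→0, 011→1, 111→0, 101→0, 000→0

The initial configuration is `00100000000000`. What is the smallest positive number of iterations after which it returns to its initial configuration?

01000000000000
10000000000000
00000000000001
00000000000010
00000000000100
00000000001000
00000000010000
00000000100000
00000001000000
00000010000000
00000100000000
00001000000000
00010000000000
00100000000000

14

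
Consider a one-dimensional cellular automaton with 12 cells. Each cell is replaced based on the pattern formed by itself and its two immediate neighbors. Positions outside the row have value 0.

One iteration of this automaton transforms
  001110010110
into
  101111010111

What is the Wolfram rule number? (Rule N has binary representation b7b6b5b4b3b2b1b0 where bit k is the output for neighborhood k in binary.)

221

position 3: 111 → 1  (bit 7 = 1)
position 4: 110 → 1  (bit 6 = 1)
position 8: 101 → 0  (bit 5 = 0)
position 5: 100 → 1  (bit 4 = 1)
position 2: 011 → 1  (bit 3 = 1)
position 7: 010 → 1  (bit 2 = 1)
position 1: 001 → 0  (bit 1 = 0)
position 0: 000 → 1  (bit 0 = 1)
bits b7..b0 = 11011101 = 221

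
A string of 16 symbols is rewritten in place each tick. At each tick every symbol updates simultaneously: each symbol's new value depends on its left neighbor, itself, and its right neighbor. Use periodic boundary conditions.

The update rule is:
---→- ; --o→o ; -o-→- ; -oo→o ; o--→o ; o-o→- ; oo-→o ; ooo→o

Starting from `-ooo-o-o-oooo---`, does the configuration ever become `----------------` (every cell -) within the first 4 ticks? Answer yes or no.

oooo-----ooooo--
ooooo---oooooooo
oooooo-ooooooooo
oooooo-ooooooooo
tick 4 is oooooo-ooooooooo, still not uniform -

no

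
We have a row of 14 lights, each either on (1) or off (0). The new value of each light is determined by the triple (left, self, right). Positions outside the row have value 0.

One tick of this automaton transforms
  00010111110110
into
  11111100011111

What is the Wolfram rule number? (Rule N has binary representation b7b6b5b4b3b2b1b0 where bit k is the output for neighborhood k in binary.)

position 6: 111 → 0  (bit 7 = 0)
position 9: 110 → 1  (bit 6 = 1)
position 4: 101 → 1  (bit 5 = 1)
position 13: 100 → 1  (bit 4 = 1)
position 5: 011 → 1  (bit 3 = 1)
position 3: 010 → 1  (bit 2 = 1)
position 2: 001 → 1  (bit 1 = 1)
position 0: 000 → 1  (bit 0 = 1)
bits b7..b0 = 01111111 = 127

127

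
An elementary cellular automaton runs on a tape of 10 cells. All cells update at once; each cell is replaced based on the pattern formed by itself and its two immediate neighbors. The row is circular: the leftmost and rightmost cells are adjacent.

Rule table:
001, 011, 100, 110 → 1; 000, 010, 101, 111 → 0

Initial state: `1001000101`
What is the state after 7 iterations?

1110101001
0010000111
1101001101
0100111101
0011100100
0110111010
1110101001

1110101001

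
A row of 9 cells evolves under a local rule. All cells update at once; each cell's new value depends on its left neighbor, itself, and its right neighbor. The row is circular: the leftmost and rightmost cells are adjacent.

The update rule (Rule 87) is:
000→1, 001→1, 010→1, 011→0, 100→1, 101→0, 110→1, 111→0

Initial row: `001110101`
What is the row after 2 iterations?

011110100

iteration 1: 110010101
iteration 2: 011110100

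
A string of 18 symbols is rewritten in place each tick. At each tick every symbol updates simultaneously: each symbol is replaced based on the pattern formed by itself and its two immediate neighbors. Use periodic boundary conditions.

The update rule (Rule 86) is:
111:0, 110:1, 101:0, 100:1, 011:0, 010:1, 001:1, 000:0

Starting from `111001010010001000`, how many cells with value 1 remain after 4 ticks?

001111011111011101
110001000001000101
011011100011101100
101000110100100110
count of 1: 8

8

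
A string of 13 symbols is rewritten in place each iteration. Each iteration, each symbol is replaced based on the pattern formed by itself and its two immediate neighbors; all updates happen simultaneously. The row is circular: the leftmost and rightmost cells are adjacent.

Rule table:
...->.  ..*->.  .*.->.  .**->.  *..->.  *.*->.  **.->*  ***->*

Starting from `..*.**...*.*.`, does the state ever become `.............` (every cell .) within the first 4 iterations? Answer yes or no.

.....*.......
.............
all cells are . at iteration 2

yes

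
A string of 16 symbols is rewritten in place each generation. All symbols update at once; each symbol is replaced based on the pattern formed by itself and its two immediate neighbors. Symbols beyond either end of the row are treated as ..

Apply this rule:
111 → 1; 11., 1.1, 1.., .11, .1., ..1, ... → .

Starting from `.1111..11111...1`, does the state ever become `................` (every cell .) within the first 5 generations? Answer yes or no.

..11....111.....
.........1......
................
all cells are . at generation 3

yes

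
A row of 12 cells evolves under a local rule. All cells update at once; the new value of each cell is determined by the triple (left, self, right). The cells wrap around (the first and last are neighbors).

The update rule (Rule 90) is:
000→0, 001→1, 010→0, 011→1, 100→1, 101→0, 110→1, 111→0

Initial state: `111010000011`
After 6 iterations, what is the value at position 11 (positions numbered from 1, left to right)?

1

001001000110
010110101111
000110001001
101111010110
001001000110  (repeats iteration 1; period 4)
iteration 6: 010110101111
position 11 holds 1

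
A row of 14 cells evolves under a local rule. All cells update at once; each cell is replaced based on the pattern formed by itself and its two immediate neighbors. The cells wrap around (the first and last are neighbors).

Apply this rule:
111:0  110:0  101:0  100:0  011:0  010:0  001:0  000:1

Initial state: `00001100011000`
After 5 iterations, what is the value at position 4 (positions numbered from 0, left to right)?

11100001000011
00001100011000  (repeats iteration 0; period 2)
iteration 5: 11100001000011
position 4 holds 0

0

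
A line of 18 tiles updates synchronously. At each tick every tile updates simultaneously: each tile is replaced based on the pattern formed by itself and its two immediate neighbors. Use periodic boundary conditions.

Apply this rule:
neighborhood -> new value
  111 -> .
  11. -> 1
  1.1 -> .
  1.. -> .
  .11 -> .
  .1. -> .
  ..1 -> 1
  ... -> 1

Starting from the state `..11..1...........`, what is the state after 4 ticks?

1.1...1.1.........

tick 1: 11.1.1..1111111111
tick 2: .1.....1..........
tick 3: 1..1111..111111111
tick 4: 1.1...1.1.........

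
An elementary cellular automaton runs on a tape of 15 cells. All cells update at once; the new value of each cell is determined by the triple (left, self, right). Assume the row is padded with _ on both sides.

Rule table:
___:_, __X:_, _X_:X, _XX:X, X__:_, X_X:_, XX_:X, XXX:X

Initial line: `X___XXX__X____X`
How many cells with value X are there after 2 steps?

X___XXX__X____X  (fixed point — unchanged through step 2)
count of X: 6

6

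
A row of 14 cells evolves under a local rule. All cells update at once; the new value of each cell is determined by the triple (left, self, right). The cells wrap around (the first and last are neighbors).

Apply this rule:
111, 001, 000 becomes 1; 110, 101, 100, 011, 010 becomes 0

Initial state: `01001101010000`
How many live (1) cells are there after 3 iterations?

6

10010000000111
00100111111011
01001011110000
count of 1: 6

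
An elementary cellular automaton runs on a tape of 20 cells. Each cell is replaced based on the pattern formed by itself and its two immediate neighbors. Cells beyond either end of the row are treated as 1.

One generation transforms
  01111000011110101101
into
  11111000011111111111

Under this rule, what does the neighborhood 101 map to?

1

At position 0 the neighborhood is 101; the next row has 1 there.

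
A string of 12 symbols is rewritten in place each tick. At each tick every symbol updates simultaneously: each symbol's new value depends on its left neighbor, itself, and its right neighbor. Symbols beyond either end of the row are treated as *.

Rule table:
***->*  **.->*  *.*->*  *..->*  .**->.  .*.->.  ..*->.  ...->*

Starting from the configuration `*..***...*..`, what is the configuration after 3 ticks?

tick 1: **..****..*.
tick 2: ***..****..*
tick 3: ****..****..

****..****..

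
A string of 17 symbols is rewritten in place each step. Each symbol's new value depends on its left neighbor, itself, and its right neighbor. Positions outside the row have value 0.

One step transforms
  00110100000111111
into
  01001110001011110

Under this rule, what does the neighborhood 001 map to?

1

At position 1 the neighborhood is 001; the next row has 1 there.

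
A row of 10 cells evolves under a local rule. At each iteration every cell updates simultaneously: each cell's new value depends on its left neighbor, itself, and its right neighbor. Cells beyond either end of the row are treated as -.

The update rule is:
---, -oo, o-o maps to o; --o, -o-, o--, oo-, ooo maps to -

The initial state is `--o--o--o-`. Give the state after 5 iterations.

----o-----

iteration 1: o---------
iteration 2: --oooooooo
iteration 3: o-o-------
iteration 4: -o--oooooo
iteration 5: ----o-----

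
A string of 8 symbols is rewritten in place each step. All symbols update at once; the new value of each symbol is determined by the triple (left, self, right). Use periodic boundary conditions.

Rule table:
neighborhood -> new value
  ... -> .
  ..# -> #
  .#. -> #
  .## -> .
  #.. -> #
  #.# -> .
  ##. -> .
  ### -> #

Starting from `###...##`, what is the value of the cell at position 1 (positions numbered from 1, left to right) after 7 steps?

##.#.#.#
#..#.#..
####.###
###...##  (repeats step 0; period 4)
step 7: ####.###
position 1 holds #

#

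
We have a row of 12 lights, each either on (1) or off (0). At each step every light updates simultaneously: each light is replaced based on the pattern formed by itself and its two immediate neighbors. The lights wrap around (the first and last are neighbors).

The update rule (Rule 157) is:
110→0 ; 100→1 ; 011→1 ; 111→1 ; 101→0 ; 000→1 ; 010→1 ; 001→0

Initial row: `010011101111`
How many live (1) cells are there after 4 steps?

step 1: 011011001110
step 2: 010010101101
step 3: 011010101001
step 4: 010010101101
count of 1: 6

6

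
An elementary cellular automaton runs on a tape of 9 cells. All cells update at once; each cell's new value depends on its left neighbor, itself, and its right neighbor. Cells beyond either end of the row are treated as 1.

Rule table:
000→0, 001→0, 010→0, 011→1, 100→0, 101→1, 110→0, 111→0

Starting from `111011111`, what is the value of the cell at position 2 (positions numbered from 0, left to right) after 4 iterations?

0

iteration 1: 000110000
iteration 2: 000100000
iteration 3: 000000000
iteration 4: 000000000
position 2 holds 0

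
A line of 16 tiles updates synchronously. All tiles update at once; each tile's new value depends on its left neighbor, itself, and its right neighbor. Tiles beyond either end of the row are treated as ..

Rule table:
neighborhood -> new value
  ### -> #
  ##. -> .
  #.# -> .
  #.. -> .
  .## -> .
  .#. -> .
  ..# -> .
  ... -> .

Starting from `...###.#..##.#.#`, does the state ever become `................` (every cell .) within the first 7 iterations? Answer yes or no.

yes

iteration 1: ....#...........
iteration 2: ................
all cells are . at iteration 2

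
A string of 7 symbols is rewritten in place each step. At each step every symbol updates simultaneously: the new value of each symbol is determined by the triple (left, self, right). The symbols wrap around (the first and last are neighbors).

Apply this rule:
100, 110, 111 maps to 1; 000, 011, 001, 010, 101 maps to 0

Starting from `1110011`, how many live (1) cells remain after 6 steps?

step 1: 1111001
step 2: 1111100
step 3: 0111110
step 4: 0011111
step 5: 1001111
step 6: 1100111
count of 1: 5

5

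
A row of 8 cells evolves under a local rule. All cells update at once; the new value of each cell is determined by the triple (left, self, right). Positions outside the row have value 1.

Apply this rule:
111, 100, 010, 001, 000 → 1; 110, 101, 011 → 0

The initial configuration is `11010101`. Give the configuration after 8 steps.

10010100
01110111
00100011
11111101
11111000
11110111
11100011
11011101

11011101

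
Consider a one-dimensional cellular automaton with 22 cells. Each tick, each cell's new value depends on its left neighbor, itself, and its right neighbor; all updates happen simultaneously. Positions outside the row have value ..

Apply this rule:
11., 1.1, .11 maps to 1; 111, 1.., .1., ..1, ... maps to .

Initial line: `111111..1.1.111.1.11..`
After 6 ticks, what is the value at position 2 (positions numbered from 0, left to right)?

.

1....1...1.11.11.111..
..........11111111.1..
..........1......11...
.................11...
.................11...  (fixed point — unchanged through tick 6)
position 2 holds .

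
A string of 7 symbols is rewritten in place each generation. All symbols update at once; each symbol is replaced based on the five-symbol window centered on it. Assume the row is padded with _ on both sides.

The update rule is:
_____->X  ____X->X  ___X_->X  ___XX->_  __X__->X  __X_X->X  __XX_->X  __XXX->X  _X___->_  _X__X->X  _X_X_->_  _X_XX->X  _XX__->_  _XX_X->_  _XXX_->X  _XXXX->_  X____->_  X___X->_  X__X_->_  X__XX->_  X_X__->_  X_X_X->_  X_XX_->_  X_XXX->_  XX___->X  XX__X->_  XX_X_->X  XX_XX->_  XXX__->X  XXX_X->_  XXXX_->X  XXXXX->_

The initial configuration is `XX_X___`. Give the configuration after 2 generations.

X____XX

generation 1: X_X___X
generation 2: X____XX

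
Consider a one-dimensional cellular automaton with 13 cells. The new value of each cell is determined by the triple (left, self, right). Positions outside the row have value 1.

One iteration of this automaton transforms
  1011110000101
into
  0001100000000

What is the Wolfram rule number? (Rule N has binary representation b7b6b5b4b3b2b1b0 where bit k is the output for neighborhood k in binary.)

128

position 3: 111 → 1  (bit 7 = 1)
position 0: 110 → 0  (bit 6 = 0)
position 1: 101 → 0  (bit 5 = 0)
position 6: 100 → 0  (bit 4 = 0)
position 2: 011 → 0  (bit 3 = 0)
position 10: 010 → 0  (bit 2 = 0)
position 9: 001 → 0  (bit 1 = 0)
position 7: 000 → 0  (bit 0 = 0)
bits b7..b0 = 10000000 = 128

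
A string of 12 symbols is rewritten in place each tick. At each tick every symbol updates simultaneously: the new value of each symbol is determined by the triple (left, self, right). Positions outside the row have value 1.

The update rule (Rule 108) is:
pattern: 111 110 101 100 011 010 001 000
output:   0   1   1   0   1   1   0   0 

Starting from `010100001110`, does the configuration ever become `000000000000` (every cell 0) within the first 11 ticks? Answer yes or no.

111100001011
000100001110
000100001011
000100001110  (repeats tick 2; period 2)
tick 11: 000100001011
tick 11 is 000100001011, still not uniform 0

no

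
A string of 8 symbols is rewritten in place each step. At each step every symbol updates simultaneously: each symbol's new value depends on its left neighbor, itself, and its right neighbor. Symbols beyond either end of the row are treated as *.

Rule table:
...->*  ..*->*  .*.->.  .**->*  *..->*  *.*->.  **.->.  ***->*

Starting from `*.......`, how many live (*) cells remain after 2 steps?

.*******
.*******
count of *: 7

7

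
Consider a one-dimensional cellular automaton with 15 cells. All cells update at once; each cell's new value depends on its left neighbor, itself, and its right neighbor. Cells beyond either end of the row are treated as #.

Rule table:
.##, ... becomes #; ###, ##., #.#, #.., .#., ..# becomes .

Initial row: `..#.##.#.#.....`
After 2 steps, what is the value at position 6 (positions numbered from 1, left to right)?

step 1: ....#......###.
step 2: .##...####.#...
position 6 holds .

.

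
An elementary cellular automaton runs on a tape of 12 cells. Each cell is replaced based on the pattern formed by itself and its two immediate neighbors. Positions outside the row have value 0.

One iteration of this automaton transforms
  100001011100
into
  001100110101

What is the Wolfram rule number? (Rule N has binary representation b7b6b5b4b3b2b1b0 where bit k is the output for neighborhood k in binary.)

position 8: 111 → 0  (bit 7 = 0)
position 9: 110 → 1  (bit 6 = 1)
position 6: 101 → 1  (bit 5 = 1)
position 1: 100 → 0  (bit 4 = 0)
position 7: 011 → 1  (bit 3 = 1)
position 0: 010 → 0  (bit 2 = 0)
position 4: 001 → 0  (bit 1 = 0)
position 2: 000 → 1  (bit 0 = 1)
bits b7..b0 = 01101001 = 105

105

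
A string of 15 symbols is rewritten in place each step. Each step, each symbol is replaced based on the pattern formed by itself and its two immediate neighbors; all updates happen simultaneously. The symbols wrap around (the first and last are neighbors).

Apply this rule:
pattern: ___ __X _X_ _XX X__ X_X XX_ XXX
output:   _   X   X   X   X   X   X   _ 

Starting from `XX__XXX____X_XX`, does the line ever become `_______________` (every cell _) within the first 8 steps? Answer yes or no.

_XXXX_XX__XXXX_
XX__XXXXXXX__XX
_XXXX_____XXXX_
XX__XX___XX__XX
_XXXXXX_XXXXXX_
XX____XXX____XX
_XX__XX_XX__XX_
XXXXXXXXXXXXXXX
step 8 is XXXXXXXXXXXXXXX, still not uniform _

no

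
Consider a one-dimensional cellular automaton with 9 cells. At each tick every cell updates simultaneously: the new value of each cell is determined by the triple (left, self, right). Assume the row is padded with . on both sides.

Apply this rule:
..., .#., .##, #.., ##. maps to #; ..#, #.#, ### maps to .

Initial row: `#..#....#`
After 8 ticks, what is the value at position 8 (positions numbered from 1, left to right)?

tick 1: ##.####.#
tick 2: ##.#..#.#
tick 3: ##.##.#.#
tick 4: ##.##.#.#  (fixed point — unchanged through tick 8)
position 8 holds .

.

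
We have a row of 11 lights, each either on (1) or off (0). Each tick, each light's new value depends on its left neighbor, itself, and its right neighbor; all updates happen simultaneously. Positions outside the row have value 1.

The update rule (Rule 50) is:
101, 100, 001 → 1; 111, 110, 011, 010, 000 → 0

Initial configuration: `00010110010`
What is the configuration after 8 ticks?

10101001101
01010110010
10101001101  (repeats tick 1; period 2)
tick 8: 01010110010

01010110010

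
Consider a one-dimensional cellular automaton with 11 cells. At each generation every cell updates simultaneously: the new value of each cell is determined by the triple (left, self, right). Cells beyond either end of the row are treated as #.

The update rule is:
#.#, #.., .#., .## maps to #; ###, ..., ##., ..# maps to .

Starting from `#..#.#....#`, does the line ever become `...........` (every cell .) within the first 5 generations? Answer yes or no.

.#.####...#
####...#..#
....#..##.#
#...##.#.##
.#..#.####.
generation 5 is .#..#.####., still not uniform .

no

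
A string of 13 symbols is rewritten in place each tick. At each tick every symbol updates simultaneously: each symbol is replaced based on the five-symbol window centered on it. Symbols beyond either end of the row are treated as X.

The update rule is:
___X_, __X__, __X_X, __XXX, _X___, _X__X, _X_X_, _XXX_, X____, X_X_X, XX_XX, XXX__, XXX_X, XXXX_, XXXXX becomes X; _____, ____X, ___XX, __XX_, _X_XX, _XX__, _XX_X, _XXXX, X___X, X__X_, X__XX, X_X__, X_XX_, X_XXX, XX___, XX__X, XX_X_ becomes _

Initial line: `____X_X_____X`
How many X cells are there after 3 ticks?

6

_X_XXX_XX___X
_X__XXX_____X
__X_XXX_X___X
count of X: 6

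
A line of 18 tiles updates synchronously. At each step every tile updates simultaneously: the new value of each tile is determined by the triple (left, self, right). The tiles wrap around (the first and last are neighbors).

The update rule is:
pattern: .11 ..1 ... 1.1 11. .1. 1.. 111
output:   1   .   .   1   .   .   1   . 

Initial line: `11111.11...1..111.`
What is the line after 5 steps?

1.1.1...1.1.1...1.

1....11.1...1.1..1
.1...1.1.1...1.1.1
1.1...1.1.1...1.1.
.1.1...1.1.1...1.1
1.1.1...1.1.1...1.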